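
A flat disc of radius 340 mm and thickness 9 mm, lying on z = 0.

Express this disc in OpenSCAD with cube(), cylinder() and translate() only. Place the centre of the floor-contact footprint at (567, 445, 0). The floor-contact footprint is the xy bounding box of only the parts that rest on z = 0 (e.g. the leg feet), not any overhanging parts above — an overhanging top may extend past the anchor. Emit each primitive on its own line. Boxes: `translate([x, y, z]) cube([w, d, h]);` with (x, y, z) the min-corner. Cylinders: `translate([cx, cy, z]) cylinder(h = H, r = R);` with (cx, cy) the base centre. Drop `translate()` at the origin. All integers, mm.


translate([567, 445, 0]) cylinder(h = 9, r = 340);


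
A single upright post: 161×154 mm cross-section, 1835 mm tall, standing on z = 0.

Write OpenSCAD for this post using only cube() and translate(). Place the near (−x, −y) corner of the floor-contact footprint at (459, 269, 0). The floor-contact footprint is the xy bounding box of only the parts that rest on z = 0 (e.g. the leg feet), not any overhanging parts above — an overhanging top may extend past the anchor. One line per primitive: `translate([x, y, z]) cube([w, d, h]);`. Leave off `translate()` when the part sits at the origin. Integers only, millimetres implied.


translate([459, 269, 0]) cube([161, 154, 1835]);


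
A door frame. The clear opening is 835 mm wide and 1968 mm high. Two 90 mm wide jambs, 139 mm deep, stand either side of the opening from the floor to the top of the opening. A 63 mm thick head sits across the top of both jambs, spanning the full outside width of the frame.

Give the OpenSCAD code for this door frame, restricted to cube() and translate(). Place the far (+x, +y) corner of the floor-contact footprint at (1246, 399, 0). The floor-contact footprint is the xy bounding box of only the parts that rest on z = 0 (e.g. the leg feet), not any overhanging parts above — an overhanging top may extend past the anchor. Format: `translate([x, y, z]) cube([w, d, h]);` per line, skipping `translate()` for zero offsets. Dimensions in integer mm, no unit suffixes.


translate([231, 260, 0]) cube([90, 139, 1968]);
translate([1156, 260, 0]) cube([90, 139, 1968]);
translate([231, 260, 1968]) cube([1015, 139, 63]);


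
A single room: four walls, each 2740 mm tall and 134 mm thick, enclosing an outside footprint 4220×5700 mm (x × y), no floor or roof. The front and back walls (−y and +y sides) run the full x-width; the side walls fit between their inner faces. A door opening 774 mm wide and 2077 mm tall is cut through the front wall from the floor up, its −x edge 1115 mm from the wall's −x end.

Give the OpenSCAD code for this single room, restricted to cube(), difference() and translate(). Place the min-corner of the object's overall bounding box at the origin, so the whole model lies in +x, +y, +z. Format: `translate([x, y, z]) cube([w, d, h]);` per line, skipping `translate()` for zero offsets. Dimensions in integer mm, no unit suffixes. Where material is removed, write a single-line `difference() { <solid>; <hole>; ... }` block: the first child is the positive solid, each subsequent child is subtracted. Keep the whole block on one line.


difference() { cube([4220, 134, 2740]); translate([1115, 0, 0]) cube([774, 134, 2077]); }
translate([0, 5566, 0]) cube([4220, 134, 2740]);
translate([0, 134, 0]) cube([134, 5432, 2740]);
translate([4086, 134, 0]) cube([134, 5432, 2740]);


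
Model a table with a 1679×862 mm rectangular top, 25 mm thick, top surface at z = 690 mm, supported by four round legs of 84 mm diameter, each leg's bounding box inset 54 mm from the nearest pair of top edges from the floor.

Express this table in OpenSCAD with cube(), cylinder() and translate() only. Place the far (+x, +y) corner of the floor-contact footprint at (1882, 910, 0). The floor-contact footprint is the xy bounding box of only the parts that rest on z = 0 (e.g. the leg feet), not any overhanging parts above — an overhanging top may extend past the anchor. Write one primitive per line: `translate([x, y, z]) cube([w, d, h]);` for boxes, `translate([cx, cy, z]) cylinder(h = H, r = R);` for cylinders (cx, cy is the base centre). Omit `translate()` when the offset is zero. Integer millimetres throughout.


// leg_h = 690 - 25 = 665
translate([257, 102, 665]) cube([1679, 862, 25]);
translate([353, 198, 0]) cylinder(h = 665, r = 42);
translate([1840, 198, 0]) cylinder(h = 665, r = 42);
translate([353, 868, 0]) cylinder(h = 665, r = 42);
translate([1840, 868, 0]) cylinder(h = 665, r = 42);


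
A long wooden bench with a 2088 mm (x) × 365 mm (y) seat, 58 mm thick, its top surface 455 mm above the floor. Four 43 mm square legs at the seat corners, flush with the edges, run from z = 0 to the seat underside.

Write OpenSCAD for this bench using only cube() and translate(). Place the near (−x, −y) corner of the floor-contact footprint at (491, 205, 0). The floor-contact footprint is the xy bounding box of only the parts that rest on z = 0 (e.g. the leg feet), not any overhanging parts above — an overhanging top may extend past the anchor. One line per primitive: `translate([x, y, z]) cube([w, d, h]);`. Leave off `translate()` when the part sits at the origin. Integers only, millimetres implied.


translate([491, 205, 397]) cube([2088, 365, 58]);
translate([491, 205, 0]) cube([43, 43, 397]);
translate([491, 527, 0]) cube([43, 43, 397]);
translate([2536, 205, 0]) cube([43, 43, 397]);
translate([2536, 527, 0]) cube([43, 43, 397]);


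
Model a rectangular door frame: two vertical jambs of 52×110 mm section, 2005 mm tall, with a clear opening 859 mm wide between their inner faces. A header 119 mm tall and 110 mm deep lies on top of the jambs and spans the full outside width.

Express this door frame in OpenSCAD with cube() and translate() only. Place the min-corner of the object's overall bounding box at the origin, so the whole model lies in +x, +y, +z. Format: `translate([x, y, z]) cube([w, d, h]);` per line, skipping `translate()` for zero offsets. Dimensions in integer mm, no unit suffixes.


cube([52, 110, 2005]);
translate([911, 0, 0]) cube([52, 110, 2005]);
translate([0, 0, 2005]) cube([963, 110, 119]);


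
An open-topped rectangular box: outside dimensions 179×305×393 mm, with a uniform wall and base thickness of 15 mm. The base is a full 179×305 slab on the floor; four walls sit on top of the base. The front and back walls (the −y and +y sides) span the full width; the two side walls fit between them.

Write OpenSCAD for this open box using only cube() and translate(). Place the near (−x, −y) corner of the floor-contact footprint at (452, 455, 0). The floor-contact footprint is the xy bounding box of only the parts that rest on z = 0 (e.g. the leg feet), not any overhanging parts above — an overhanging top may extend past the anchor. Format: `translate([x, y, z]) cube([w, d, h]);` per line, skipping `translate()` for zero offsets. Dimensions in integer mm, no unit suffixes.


translate([452, 455, 0]) cube([179, 305, 15]);
translate([452, 455, 15]) cube([179, 15, 378]);
translate([452, 745, 15]) cube([179, 15, 378]);
translate([452, 470, 15]) cube([15, 275, 378]);
translate([616, 470, 15]) cube([15, 275, 378]);


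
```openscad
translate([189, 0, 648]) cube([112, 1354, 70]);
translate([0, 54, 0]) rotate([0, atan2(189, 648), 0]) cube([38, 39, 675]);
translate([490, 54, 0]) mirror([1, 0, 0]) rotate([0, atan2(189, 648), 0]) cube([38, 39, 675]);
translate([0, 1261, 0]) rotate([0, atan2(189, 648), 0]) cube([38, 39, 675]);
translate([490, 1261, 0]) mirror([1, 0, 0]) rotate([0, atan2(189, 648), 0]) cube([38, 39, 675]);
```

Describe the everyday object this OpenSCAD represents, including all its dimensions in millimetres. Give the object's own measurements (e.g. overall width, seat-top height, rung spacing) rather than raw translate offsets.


A sawhorse. A 112×1354×70 mm beam (x, y, z) sits on two A-frame leg pairs. Each pair is two raked legs of 38×39 mm section (39 mm along y) splaying symmetrically in x. Each leg rises 648 mm vertically over 189 mm of horizontal reach and is 675 mm long along its own axis. Every leg's outer bottom edge rests on the floor and its outer top edge meets a bottom edge of the beam — the left legs (tilting toward +x) meet the beam's −x bottom edge, the right legs (their mirror images, tilting toward −x) meet its +x bottom edge — so the leg tops tuck under the beam, the beam's underside is 648 mm above the floor, and the feet are 490 mm apart outside-to-outside with the beam centred between them. The two leg pairs are set in 54 mm from either end of the beam.


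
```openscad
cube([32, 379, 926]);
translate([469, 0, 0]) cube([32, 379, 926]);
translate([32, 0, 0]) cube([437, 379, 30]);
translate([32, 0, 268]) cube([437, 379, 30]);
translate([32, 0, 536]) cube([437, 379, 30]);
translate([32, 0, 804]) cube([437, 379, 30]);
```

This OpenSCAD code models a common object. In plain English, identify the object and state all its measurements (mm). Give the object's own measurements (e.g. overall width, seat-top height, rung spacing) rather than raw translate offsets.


An open bookshelf. Two side panels, each 32 mm thick, 379 mm deep and 926 mm tall, stand 501 mm apart (outside-to-outside). Between them sit 4 shelves, each 30 mm thick and 379 mm deep, spanning the full gap between the sides. The bottom shelf rests on the floor (its underside at z = 0) and the clear gap between one shelf's top and the next shelf's underside is 238 mm.


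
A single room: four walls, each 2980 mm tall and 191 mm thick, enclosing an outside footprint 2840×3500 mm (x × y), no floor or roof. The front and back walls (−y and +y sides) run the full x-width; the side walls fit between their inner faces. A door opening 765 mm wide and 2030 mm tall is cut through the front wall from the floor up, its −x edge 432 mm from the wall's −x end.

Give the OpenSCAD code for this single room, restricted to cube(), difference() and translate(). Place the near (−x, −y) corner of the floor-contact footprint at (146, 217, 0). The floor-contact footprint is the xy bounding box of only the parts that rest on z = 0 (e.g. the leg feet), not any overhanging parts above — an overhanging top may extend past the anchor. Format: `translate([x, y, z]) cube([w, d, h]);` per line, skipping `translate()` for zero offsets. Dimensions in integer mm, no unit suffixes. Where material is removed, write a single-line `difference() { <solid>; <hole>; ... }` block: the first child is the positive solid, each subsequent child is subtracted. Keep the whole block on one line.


difference() { translate([146, 217, 0]) cube([2840, 191, 2980]); translate([578, 217, 0]) cube([765, 191, 2030]); }
translate([146, 3526, 0]) cube([2840, 191, 2980]);
translate([146, 408, 0]) cube([191, 3118, 2980]);
translate([2795, 408, 0]) cube([191, 3118, 2980]);


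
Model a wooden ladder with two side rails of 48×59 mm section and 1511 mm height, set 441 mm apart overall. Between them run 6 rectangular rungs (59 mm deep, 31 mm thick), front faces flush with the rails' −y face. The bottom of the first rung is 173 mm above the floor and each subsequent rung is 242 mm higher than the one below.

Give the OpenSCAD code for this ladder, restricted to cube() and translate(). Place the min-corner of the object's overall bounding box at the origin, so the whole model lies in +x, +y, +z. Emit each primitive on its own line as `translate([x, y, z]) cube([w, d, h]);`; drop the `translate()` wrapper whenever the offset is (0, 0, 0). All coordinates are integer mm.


cube([48, 59, 1511]);
translate([393, 0, 0]) cube([48, 59, 1511]);
translate([48, 0, 173]) cube([345, 59, 31]);
translate([48, 0, 415]) cube([345, 59, 31]);
translate([48, 0, 657]) cube([345, 59, 31]);
translate([48, 0, 899]) cube([345, 59, 31]);
translate([48, 0, 1141]) cube([345, 59, 31]);
translate([48, 0, 1383]) cube([345, 59, 31]);


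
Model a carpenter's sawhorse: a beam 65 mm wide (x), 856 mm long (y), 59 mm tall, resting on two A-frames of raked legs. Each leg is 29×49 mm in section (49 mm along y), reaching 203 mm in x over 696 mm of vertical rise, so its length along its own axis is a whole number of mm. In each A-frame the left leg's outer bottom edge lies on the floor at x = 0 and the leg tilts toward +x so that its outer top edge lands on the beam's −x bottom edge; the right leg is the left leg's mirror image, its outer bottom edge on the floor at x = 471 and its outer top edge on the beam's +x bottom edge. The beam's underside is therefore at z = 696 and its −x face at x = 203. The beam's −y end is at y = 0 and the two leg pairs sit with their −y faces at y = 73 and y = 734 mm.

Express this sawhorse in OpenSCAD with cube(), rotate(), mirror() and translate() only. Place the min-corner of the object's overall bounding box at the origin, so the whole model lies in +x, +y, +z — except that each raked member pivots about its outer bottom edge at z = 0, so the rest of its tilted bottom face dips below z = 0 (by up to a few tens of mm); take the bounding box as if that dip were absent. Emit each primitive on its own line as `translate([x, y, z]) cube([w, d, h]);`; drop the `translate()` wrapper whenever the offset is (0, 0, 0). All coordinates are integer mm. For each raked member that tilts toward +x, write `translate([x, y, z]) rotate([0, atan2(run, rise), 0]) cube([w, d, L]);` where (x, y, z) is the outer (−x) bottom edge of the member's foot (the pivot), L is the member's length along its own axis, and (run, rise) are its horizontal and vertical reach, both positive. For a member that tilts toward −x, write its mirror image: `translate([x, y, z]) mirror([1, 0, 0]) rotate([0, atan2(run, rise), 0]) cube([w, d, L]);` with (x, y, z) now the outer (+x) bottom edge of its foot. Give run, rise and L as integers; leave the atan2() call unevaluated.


translate([203, 0, 696]) cube([65, 856, 59]);
translate([0, 73, 0]) rotate([0, atan2(203, 696), 0]) cube([29, 49, 725]);
translate([471, 73, 0]) mirror([1, 0, 0]) rotate([0, atan2(203, 696), 0]) cube([29, 49, 725]);
translate([0, 734, 0]) rotate([0, atan2(203, 696), 0]) cube([29, 49, 725]);
translate([471, 734, 0]) mirror([1, 0, 0]) rotate([0, atan2(203, 696), 0]) cube([29, 49, 725]);


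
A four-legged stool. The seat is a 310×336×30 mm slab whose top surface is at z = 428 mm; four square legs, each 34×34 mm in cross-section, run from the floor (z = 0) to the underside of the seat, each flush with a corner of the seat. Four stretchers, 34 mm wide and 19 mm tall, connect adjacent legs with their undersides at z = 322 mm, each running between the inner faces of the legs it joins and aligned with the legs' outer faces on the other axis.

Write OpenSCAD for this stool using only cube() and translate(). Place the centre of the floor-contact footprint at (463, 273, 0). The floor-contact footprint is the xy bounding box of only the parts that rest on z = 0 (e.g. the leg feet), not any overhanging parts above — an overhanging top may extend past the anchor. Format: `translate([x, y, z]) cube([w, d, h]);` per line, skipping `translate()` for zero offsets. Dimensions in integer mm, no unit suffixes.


translate([308, 105, 398]) cube([310, 336, 30]);
translate([308, 105, 0]) cube([34, 34, 398]);
translate([584, 105, 0]) cube([34, 34, 398]);
translate([308, 407, 0]) cube([34, 34, 398]);
translate([584, 407, 0]) cube([34, 34, 398]);
translate([342, 105, 322]) cube([242, 34, 19]);
translate([342, 407, 322]) cube([242, 34, 19]);
translate([308, 139, 322]) cube([34, 268, 19]);
translate([584, 139, 322]) cube([34, 268, 19]);


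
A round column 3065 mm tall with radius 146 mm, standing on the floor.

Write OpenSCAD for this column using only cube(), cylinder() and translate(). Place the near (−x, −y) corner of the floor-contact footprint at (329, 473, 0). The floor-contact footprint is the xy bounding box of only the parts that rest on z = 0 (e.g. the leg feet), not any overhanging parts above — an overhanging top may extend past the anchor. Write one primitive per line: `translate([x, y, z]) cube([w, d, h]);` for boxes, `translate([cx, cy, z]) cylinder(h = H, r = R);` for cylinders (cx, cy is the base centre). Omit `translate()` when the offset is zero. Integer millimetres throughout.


translate([475, 619, 0]) cylinder(h = 3065, r = 146);


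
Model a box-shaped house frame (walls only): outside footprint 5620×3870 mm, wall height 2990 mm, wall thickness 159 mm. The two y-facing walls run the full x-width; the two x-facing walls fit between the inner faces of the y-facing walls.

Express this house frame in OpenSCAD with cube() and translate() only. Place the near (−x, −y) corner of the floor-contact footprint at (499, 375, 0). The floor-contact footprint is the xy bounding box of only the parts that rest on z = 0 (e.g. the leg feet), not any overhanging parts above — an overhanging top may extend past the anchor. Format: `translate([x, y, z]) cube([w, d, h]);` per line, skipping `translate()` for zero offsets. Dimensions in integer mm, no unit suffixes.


translate([499, 375, 0]) cube([5620, 159, 2990]);
translate([499, 4086, 0]) cube([5620, 159, 2990]);
translate([499, 534, 0]) cube([159, 3552, 2990]);
translate([5960, 534, 0]) cube([159, 3552, 2990]);


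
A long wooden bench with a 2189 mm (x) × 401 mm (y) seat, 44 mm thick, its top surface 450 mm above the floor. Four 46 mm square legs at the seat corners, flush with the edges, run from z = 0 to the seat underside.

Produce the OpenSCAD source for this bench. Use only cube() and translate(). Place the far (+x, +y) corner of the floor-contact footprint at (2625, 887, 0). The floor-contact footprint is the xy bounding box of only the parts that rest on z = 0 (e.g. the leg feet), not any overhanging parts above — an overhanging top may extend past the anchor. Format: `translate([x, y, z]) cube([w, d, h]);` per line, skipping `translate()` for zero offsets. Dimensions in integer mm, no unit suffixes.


// leg_h = 450 − 44 = 406
translate([436, 486, 406]) cube([2189, 401, 44]);
translate([436, 486, 0]) cube([46, 46, 406]);
translate([436, 841, 0]) cube([46, 46, 406]);
translate([2579, 486, 0]) cube([46, 46, 406]);
translate([2579, 841, 0]) cube([46, 46, 406]);


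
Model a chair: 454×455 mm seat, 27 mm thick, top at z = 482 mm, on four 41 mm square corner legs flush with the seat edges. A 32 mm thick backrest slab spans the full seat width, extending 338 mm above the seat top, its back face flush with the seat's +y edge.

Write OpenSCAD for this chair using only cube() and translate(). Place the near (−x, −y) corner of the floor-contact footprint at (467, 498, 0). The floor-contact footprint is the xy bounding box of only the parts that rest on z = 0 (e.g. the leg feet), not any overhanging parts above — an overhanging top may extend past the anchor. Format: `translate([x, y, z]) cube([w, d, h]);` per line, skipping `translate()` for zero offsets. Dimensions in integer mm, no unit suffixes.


// leg_h = 482 - 27 = 455
translate([467, 498, 455]) cube([454, 455, 27]);
translate([467, 498, 0]) cube([41, 41, 455]);
translate([880, 498, 0]) cube([41, 41, 455]);
translate([467, 912, 0]) cube([41, 41, 455]);
translate([880, 912, 0]) cube([41, 41, 455]);
translate([467, 921, 482]) cube([454, 32, 338]);


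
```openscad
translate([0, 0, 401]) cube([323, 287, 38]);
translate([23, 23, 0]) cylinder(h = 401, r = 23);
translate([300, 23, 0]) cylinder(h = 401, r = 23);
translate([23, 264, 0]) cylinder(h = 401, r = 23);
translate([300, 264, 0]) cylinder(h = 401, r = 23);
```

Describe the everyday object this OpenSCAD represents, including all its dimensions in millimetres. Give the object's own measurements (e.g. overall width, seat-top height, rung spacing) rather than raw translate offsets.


A four-legged stool. The seat is a 323×287×38 mm slab whose top surface is at z = 439 mm; four round legs, each 46 mm in diameter, run from the floor (z = 0) to the underside of the seat, each leg's axis is inset half a diameter from the nearest pair of seat edges (so the leg's bounding box is flush with the corner).


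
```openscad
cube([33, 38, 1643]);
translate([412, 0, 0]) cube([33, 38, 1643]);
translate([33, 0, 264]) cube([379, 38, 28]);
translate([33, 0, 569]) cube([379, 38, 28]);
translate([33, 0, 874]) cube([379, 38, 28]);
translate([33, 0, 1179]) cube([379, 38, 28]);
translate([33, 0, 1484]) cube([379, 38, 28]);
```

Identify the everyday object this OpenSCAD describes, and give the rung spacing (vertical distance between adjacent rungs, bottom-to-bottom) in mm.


A ladder. The rung spacing is 305 mm.

Two tall 33×38 posts with 5 short bars between them — a ladder. Adjacent rungs sit at z = 264 and z = 569, so the spacing is 569 − 264 = 305 mm.


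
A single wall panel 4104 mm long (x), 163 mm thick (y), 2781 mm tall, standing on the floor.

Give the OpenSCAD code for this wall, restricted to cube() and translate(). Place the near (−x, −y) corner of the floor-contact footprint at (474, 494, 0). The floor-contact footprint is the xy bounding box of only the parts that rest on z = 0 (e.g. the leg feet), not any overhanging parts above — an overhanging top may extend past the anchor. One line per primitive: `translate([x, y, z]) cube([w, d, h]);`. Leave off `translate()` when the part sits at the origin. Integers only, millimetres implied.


translate([474, 494, 0]) cube([4104, 163, 2781]);


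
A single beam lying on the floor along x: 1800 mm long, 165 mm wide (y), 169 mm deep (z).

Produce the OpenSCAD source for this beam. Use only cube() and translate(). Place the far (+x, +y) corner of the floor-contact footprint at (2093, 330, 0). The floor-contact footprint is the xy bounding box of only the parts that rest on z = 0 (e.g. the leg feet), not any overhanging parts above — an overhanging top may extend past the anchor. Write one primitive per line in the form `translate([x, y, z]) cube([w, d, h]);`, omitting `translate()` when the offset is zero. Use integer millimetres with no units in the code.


translate([293, 165, 0]) cube([1800, 165, 169]);


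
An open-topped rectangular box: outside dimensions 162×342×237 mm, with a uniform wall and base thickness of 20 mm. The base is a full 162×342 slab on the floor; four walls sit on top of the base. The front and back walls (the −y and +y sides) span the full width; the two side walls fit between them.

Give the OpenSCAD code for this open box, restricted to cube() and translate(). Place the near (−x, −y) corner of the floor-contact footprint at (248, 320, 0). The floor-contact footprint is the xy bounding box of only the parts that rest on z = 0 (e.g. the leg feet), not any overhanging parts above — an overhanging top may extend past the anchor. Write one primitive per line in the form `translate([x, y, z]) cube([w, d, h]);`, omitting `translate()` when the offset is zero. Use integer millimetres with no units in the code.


translate([248, 320, 0]) cube([162, 342, 20]);
translate([248, 320, 20]) cube([162, 20, 217]);
translate([248, 642, 20]) cube([162, 20, 217]);
translate([248, 340, 20]) cube([20, 302, 217]);
translate([390, 340, 20]) cube([20, 302, 217]);


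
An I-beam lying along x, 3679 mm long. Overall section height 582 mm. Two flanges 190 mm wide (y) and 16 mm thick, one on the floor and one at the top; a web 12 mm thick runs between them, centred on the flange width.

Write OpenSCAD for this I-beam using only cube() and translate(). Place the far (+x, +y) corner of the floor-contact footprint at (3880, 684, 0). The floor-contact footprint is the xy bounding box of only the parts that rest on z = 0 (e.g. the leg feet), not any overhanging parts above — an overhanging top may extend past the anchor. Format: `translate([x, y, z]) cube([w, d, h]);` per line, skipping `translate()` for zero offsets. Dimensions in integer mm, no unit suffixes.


translate([201, 494, 0]) cube([3679, 190, 16]);
translate([201, 583, 16]) cube([3679, 12, 550]);
translate([201, 494, 566]) cube([3679, 190, 16]);


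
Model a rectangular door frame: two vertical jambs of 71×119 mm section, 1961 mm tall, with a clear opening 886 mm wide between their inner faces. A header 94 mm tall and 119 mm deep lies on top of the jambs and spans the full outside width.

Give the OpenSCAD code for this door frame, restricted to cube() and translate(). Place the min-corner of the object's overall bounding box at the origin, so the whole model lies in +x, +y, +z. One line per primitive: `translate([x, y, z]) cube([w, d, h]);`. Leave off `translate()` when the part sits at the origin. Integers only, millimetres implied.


cube([71, 119, 1961]);
translate([957, 0, 0]) cube([71, 119, 1961]);
translate([0, 0, 1961]) cube([1028, 119, 94]);


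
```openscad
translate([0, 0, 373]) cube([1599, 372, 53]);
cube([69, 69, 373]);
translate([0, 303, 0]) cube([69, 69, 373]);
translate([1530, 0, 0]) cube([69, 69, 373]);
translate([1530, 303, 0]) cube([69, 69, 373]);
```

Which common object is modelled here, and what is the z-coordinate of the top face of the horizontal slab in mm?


A bench. The seat-top height is 426 mm.

A long slab on four corner posts — a bench. The slab sits at z = 373 with thickness 53, so the top is 373 + 53 = 426 mm.


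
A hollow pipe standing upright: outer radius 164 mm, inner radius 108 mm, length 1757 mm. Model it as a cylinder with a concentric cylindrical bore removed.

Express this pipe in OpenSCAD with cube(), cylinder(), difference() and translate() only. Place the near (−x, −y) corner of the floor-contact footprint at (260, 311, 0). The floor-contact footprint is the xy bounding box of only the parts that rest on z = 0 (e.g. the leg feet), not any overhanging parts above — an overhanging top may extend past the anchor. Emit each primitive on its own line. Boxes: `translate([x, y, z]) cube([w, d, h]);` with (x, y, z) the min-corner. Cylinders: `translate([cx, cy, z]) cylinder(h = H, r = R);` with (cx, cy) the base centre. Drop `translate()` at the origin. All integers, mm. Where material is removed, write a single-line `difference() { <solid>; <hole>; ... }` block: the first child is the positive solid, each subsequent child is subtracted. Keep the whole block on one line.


difference() { translate([424, 475, 0]) cylinder(h = 1757, r = 164); translate([424, 475, 0]) cylinder(h = 1757, r = 108); }


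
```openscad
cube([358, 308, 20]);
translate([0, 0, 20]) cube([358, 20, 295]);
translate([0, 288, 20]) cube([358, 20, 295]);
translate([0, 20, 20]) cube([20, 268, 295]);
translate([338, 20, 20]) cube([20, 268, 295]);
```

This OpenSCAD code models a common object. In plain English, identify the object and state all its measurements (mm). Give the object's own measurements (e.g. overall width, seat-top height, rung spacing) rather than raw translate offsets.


An open-topped rectangular box: outside dimensions 358×308×315 mm, with a uniform wall and base thickness of 20 mm. The base is a full 358×308 slab on the floor; four walls sit on top of the base. The front and back walls (the −y and +y sides) span the full width; the two side walls fit between them.


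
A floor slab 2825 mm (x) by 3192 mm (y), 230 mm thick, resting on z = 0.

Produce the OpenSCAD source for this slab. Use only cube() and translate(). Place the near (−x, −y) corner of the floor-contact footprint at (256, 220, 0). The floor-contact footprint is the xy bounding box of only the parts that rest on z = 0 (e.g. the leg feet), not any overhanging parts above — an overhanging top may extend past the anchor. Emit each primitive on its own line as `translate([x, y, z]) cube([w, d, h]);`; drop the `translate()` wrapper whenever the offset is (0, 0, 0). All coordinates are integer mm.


translate([256, 220, 0]) cube([2825, 3192, 230]);


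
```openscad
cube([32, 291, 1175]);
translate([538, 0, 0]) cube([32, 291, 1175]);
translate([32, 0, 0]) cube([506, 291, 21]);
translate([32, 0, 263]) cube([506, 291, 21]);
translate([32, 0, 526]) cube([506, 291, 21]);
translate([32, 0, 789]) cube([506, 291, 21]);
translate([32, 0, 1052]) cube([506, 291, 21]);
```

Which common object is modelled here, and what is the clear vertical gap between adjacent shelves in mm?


A bookshelf. The clear shelf gap is 242 mm.

Two tall side panels with 5 horizontal boards between them — a bookshelf. The first two shelf undersides are at z = 0 and z = 263; with shelf thickness 21, the clear gap is 263 − 0 − 21 = 242 mm.


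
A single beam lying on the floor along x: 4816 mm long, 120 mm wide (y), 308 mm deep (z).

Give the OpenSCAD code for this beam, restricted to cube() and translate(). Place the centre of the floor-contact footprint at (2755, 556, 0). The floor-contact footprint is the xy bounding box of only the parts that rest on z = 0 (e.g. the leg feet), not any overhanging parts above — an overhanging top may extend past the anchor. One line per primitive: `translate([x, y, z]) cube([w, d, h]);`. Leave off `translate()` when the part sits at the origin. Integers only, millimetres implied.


translate([347, 496, 0]) cube([4816, 120, 308]);


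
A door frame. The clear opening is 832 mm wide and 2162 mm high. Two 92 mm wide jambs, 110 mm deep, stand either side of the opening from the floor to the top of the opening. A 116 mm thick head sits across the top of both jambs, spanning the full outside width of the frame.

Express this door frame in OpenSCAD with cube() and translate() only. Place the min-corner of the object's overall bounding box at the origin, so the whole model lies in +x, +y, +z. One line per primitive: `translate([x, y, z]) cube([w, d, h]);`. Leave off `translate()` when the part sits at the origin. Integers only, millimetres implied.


cube([92, 110, 2162]);
translate([924, 0, 0]) cube([92, 110, 2162]);
translate([0, 0, 2162]) cube([1016, 110, 116]);


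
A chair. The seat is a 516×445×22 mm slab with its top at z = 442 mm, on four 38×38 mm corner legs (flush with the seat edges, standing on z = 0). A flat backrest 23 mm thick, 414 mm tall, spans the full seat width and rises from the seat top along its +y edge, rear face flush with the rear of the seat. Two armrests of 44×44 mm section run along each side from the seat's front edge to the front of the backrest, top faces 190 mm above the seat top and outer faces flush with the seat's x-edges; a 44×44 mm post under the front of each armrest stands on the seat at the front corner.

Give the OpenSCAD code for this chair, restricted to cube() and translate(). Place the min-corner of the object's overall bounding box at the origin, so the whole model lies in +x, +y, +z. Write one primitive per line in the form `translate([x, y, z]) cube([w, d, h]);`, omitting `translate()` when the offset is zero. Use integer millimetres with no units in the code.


translate([0, 0, 420]) cube([516, 445, 22]);
cube([38, 38, 420]);
translate([478, 0, 0]) cube([38, 38, 420]);
translate([0, 407, 0]) cube([38, 38, 420]);
translate([478, 407, 0]) cube([38, 38, 420]);
translate([0, 422, 442]) cube([516, 23, 414]);
translate([0, 0, 588]) cube([44, 422, 44]);
translate([472, 0, 588]) cube([44, 422, 44]);
translate([0, 0, 442]) cube([44, 44, 146]);
translate([472, 0, 442]) cube([44, 44, 146]);


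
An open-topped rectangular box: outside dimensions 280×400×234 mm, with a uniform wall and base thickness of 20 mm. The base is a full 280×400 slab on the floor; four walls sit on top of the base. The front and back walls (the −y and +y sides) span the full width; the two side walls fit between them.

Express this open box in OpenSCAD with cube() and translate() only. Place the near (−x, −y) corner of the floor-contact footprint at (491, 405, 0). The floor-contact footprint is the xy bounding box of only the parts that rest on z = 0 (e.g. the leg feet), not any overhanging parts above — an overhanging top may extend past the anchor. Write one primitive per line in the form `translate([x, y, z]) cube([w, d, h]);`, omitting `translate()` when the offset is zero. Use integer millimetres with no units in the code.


translate([491, 405, 0]) cube([280, 400, 20]);
translate([491, 405, 20]) cube([280, 20, 214]);
translate([491, 785, 20]) cube([280, 20, 214]);
translate([491, 425, 20]) cube([20, 360, 214]);
translate([751, 425, 20]) cube([20, 360, 214]);


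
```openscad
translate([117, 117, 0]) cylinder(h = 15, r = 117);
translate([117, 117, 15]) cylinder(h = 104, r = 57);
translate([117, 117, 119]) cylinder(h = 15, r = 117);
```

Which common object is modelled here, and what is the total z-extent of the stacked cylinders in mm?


A spool. The overall height is 134 mm.

Three coaxial cylinders, large–small–large — a spool. Two 15 mm flanges and a 104 mm core give 15 + 104 + 15 = 134 mm.


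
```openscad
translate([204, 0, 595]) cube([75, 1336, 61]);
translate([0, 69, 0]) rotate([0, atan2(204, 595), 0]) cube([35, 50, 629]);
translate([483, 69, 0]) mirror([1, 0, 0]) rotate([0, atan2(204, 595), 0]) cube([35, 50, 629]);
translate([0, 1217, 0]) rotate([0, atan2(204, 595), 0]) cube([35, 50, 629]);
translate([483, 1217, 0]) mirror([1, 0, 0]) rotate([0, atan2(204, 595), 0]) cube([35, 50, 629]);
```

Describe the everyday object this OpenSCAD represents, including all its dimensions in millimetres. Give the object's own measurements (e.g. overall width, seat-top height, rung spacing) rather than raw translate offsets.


A sawhorse. A 75×1336×61 mm beam (x, y, z) sits on two A-frame leg pairs. Each pair is two raked legs of 35×50 mm section (50 mm along y) splaying symmetrically in x. Each leg rises 595 mm vertically over 204 mm of horizontal reach and is 629 mm long along its own axis. Every leg's outer bottom edge rests on the floor and its outer top edge meets a bottom edge of the beam — the left legs (tilting toward +x) meet the beam's −x bottom edge, the right legs (their mirror images, tilting toward −x) meet its +x bottom edge — so the leg tops tuck under the beam, the beam's underside is 595 mm above the floor, and the feet are 483 mm apart outside-to-outside with the beam centred between them. The two leg pairs are set in 69 mm from either end of the beam.


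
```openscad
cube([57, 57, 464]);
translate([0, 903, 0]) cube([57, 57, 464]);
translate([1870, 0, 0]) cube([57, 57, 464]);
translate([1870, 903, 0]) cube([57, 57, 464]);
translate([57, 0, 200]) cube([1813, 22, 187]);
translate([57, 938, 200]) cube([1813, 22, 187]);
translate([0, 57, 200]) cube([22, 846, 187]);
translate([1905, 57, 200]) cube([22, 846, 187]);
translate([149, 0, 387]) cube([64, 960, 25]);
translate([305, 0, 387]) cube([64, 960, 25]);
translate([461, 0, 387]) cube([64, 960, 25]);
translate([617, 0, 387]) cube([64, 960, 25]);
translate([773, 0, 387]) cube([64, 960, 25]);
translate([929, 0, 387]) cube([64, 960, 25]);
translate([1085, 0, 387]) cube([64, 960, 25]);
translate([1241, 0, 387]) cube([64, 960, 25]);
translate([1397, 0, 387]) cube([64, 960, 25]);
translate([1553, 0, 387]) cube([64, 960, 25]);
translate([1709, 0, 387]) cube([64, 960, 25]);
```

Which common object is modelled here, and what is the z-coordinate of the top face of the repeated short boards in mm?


A bed frame. The slat-top height is 412 mm.

Four posts, four rails, and a row of slats — a bed frame. Slats sit on the rails at z = 200 + 187 = 387; with slat thickness 25, the top is 412 mm.


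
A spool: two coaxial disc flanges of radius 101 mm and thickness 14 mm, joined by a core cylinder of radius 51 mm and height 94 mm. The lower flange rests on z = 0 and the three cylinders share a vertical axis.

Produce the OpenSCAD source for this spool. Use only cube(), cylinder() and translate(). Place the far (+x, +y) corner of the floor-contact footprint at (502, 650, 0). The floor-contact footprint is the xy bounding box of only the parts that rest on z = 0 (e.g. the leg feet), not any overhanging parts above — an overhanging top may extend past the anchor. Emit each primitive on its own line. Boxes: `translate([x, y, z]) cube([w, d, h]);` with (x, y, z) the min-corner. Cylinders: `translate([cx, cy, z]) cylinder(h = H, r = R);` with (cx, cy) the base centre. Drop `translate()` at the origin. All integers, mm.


translate([401, 549, 0]) cylinder(h = 14, r = 101);
translate([401, 549, 14]) cylinder(h = 94, r = 51);
translate([401, 549, 108]) cylinder(h = 14, r = 101);


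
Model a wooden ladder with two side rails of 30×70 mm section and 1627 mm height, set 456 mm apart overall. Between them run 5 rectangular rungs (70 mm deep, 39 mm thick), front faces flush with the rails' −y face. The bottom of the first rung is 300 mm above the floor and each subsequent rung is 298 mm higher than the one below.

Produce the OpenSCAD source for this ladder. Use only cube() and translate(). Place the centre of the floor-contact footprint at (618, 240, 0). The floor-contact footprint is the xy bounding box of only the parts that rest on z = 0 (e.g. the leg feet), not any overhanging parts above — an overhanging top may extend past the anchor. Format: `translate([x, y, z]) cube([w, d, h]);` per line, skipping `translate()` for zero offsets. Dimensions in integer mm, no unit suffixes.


// rung span = 456 - 2*30 = 396
// rung[k] z = 300 + k*298
translate([390, 205, 0]) cube([30, 70, 1627]);
translate([816, 205, 0]) cube([30, 70, 1627]);
translate([420, 205, 300]) cube([396, 70, 39]);
translate([420, 205, 598]) cube([396, 70, 39]);
translate([420, 205, 896]) cube([396, 70, 39]);
translate([420, 205, 1194]) cube([396, 70, 39]);
translate([420, 205, 1492]) cube([396, 70, 39]);


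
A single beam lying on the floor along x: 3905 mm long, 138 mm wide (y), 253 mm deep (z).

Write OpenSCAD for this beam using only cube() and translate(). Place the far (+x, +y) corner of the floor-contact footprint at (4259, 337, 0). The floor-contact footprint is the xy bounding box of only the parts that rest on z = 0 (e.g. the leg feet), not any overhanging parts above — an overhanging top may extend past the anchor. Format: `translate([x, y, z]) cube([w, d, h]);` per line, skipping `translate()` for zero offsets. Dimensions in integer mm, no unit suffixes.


translate([354, 199, 0]) cube([3905, 138, 253]);


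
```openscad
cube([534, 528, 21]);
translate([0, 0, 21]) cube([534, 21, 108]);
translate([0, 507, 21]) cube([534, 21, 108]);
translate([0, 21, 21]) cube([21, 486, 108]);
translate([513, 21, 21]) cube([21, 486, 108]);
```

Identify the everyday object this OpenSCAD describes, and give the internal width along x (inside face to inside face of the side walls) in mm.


An open box. The internal width is 492 mm.

A 534×528 base slab with four walls standing on it — an open box. The base is 534 mm wide and the walls are 21 mm thick, so the internal width is 534 − 2 × 21 = 492 mm.


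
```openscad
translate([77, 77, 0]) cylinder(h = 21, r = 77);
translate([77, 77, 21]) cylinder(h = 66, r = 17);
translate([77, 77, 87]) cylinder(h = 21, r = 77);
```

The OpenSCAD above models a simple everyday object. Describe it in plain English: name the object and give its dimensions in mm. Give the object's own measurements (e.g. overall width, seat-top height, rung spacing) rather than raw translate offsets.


A spool: two coaxial disc flanges of radius 77 mm and thickness 21 mm, joined by a core cylinder of radius 17 mm and height 66 mm. The lower flange rests on z = 0 and the three cylinders share a vertical axis.


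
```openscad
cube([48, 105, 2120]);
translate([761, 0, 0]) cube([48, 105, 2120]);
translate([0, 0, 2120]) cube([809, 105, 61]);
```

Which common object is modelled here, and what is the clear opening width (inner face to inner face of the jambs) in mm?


A door frame. The clear opening width is 713 mm.

Two 2120 mm tall posts with a header on top — a door frame. The left jamb is 48 mm wide at x = 0; the right jamb starts at x = 761. The clear opening is 761 − 48 = 713 mm.


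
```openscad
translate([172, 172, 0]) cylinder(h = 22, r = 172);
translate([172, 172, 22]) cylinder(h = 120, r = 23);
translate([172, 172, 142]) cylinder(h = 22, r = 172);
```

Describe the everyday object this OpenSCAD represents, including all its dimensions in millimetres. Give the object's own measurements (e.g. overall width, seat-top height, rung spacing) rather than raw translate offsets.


A spool: two coaxial disc flanges of radius 172 mm and thickness 22 mm, joined by a core cylinder of radius 23 mm and height 120 mm. The lower flange rests on z = 0 and the three cylinders share a vertical axis.
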